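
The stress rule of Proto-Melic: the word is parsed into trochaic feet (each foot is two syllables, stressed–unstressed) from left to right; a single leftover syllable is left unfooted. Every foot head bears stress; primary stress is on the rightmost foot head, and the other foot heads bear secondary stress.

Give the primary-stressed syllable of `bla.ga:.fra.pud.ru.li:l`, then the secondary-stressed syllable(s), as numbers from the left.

primary 5, secondary 1, 3

Parse left to right into trochaic (ˈσσ) feet: (ˈbla.ga:) (ˈfra.pud) (ˈru.li:l).
Foot heads (stressed positions): 1, 3, 5.
End Rule Rightmost: primary stress on the rightmost head = syllable 5.
Secondary stress on 1, 3: ˌbla.ga:.ˌfra.pud.ˈru.li:l.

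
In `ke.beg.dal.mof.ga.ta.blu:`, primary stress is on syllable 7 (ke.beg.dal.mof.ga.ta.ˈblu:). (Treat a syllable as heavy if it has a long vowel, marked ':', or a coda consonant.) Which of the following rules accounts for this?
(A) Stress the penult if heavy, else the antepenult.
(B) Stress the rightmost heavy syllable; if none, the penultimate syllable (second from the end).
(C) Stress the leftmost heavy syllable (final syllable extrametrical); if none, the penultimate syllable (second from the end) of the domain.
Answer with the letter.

Rule A → syllable 5 (observed: 7).
Rule B → syllable 7 ✓.
Rule C → syllable 2 (observed: 7).

B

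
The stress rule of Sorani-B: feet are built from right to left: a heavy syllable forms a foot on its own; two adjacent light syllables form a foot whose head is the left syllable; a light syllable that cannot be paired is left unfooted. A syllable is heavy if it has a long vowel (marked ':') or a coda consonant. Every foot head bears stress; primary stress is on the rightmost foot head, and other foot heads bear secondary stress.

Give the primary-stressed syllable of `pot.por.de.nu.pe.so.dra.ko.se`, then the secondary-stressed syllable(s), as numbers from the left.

primary 8, secondary 1, 2, 4, 6

Weights: 1 pot H, 2 por H, 3 de L, 4 nu L, 5 pe L, 6 so L, 7 dra L, 8 ko L, 9 se L.
Parse right to left (heavy = foot alone; LL = one foot; stranded L unfooted): (ˈpot) (ˈpor) de (ˈnu.pe) (ˈso.dra) (ˈko.se).
Foot heads: 1, 2, 4, 6, 8.
Primary stress on the rightmost head = syllable 8.
Secondary stress on 1, 2, 4, 6: ˌpot.ˌpor.de.ˌnu.pe.ˌso.dra.ˈko.se.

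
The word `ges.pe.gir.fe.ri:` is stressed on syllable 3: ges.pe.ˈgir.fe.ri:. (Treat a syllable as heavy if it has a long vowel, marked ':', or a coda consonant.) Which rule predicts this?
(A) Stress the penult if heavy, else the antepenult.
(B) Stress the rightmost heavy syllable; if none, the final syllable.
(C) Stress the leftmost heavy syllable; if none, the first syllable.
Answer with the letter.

A

Rule A → syllable 3 ✓.
Rule B → syllable 5 (observed: 3).
Rule C → syllable 1 (observed: 3).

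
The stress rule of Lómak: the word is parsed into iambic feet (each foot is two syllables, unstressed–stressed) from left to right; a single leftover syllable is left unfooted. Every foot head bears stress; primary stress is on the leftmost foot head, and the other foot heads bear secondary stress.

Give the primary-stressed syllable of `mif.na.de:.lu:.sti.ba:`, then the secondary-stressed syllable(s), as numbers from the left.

primary 2, secondary 4, 6

Parse left to right into iambic (σˈσ) feet: (mif.ˈna) (de:.ˈlu:) (sti.ˈba:).
Foot heads (stressed positions): 2, 4, 6.
End Rule Leftmost: primary stress on the leftmost head = syllable 2.
Secondary stress on 4, 6: mif.ˈna.de:.ˌlu:.sti.ˌba:.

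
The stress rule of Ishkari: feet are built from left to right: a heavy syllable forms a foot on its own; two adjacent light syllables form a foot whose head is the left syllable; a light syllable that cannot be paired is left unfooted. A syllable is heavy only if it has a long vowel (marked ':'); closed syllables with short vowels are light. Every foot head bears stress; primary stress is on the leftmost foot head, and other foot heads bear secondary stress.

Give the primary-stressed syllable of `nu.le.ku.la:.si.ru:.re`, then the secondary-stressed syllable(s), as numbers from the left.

primary 1, secondary 4, 6

Weights: 1 nu L, 2 le L, 3 ku L, 4 la: H, 5 si L, 6 ru: H, 7 re L.
Parse left to right (heavy = foot alone; LL = one foot; stranded L unfooted): (ˈnu.le) ku (ˈla:) si (ˈru:) re.
Foot heads: 1, 4, 6.
Primary stress on the leftmost head = syllable 1.
Secondary stress on 4, 6: ˈnu.le.ku.ˌla:.si.ˌru:.re.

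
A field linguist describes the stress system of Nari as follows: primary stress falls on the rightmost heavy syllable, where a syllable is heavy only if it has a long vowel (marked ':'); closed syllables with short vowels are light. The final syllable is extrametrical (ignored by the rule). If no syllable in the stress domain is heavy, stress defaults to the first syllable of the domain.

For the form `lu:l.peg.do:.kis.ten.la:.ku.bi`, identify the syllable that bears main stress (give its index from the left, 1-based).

6

The final syllable (8, bi) is extrametrical; the stress domain is syllables 1–7.
Weights: 1 lu:l H, 2 peg L, 3 do: H, 4 kis L, 5 ten L, 6 la: H, 7 ku L.
Heavy syllables in the domain: 1, 3, 6. The rightmost is syllable 6 (la:).
Primary stress: syllable 6 → lu:l.peg.do:.kis.ten.ˈla:.ku.bi.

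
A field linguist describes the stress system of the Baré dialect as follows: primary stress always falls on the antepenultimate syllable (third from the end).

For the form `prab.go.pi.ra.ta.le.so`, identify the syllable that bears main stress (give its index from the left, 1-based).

The word has 7 syllables; the antepenultimate syllable (third from the end) is syllable 5 (ta).
Primary stress: syllable 5 → prab.go.pi.ra.ˈta.le.so.

5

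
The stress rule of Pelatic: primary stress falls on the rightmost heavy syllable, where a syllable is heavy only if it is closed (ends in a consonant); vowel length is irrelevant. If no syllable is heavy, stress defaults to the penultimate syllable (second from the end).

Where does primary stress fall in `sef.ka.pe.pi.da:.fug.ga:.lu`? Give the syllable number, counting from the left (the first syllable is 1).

Weights: 1 sef H, 2 ka L, 3 pe L, 4 pi L, 5 da: L, 6 fug H, 7 ga: L, 8 lu L.
Heavy syllables in the domain: 1, 6. The rightmost is syllable 6 (fug).
Primary stress: syllable 6 → sef.ka.pe.pi.da:.ˈfug.ga:.lu.

6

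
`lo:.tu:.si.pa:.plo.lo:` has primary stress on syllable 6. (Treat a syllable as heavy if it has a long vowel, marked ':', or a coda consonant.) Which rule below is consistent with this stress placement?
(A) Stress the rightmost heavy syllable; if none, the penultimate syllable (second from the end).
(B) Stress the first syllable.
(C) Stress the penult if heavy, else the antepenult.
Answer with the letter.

Rule A → syllable 6 ✓.
Rule B → syllable 1 (observed: 6).
Rule C → syllable 4 (observed: 6).

A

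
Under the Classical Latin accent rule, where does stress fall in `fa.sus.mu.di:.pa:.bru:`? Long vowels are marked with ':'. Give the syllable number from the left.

5

Classical Latin: stress the penult if heavy (long vowel or closed), else the antepenult.
Weights: 4 di: H, 5 pa: H, 6 bru: H.
The penult (syllable 5, pa:) is heavy, so it takes stress.
Stress on syllable 5: fa.sus.mu.di:.ˈpa:.bru:.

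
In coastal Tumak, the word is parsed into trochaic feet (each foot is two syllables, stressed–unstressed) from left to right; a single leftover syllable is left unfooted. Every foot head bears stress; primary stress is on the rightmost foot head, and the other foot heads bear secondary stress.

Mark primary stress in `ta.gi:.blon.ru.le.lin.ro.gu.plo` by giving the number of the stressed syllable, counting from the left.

7

Parse left to right into trochaic (ˈσσ) feet: (ˈta.gi:) (ˈblon.ru) (ˈle.lin) (ˈro.gu) plo. Syllable 9 is left unfooted.
Foot heads (stressed positions): 1, 3, 5, 7.
End Rule Rightmost: primary stress on the rightmost head = syllable 7.
Primary stress: syllable 7 → ta.gi:.blon.ru.le.lin.ˈro.gu.plo.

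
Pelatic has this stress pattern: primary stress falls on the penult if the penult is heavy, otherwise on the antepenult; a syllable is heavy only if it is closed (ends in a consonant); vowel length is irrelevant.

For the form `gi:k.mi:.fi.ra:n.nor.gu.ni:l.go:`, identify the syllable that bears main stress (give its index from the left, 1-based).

7

Weights: 6 gu L, 7 ni:l H, 8 go: L.
The penult (syllable 7, ni:l) is heavy, so it takes stress.
Primary stress: syllable 7 → gi:k.mi:.fi.ra:n.nor.gu.ˈni:l.go:.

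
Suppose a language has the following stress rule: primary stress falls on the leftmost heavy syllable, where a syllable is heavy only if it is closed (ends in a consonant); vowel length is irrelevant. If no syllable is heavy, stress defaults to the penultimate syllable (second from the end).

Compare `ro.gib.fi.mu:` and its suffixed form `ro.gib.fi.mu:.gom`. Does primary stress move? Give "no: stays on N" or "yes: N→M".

no: stays on 2

Base `ro.gib.fi.mu:` (4 syllables):
  Weights: 1 ro L, 2 gib H, 3 fi L, 4 mu: L.
  Heavy syllables in the domain: 2. The leftmost is syllable 2 (gib).
  → primary stress on syllable 2.
Suffixed `ro.gib.fi.mu:.gom` (5 syllables):
  Weights: 1 ro L, 2 gib H, 3 fi L, 4 mu: L, 5 gom H.
  Heavy syllables in the domain: 2, 5. The leftmost is syllable 2 (gib).
  → primary stress on syllable 2.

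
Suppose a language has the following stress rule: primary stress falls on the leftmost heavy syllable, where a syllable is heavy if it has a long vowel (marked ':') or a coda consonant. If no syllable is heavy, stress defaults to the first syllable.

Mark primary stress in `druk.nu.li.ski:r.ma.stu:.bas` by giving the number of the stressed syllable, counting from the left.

1

Weights: 1 druk H, 2 nu L, 3 li L, 4 ski:r H, 5 ma L, 6 stu: H, 7 bas H.
Heavy syllables in the domain: 1, 4, 6, 7. The leftmost is syllable 1 (druk).
Primary stress: syllable 1 → ˈdruk.nu.li.ski:r.ma.stu:.bas.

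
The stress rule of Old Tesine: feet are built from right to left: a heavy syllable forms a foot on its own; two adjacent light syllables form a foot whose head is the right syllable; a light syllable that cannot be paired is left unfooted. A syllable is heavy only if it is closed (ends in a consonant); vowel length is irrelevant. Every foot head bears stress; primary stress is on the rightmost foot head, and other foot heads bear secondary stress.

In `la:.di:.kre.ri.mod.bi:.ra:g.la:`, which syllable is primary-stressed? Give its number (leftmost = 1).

Weights: 1 la: L, 2 di: L, 3 kre L, 4 ri L, 5 mod H, 6 bi: L, 7 ra:g H, 8 la: L.
Parse right to left (heavy = foot alone; LL = one foot; stranded L unfooted): (la:.ˈdi:) (kre.ˈri) (ˈmod) bi: (ˈra:g) la:.
Foot heads: 2, 4, 5, 7.
Primary stress on the rightmost head = syllable 7.
Primary stress: syllable 7 → la:.di:.kre.ri.mod.bi:.ˈra:g.la:.

7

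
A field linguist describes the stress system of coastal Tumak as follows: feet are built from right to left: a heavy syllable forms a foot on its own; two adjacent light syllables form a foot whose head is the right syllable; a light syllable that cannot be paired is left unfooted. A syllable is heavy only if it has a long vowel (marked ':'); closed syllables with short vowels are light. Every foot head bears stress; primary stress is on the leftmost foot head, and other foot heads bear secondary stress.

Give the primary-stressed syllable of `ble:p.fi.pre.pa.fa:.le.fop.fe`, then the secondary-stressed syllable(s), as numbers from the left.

primary 1, secondary 4, 5, 8

Weights: 1 ble:p H, 2 fi L, 3 pre L, 4 pa L, 5 fa: H, 6 le L, 7 fop L, 8 fe L.
Parse right to left (heavy = foot alone; LL = one foot; stranded L unfooted): (ˈble:p) fi (pre.ˈpa) (ˈfa:) le (fop.ˈfe).
Foot heads: 1, 4, 5, 8.
Primary stress on the leftmost head = syllable 1.
Secondary stress on 4, 5, 8: ˈble:p.fi.pre.ˌpa.ˌfa:.le.fop.ˌfe.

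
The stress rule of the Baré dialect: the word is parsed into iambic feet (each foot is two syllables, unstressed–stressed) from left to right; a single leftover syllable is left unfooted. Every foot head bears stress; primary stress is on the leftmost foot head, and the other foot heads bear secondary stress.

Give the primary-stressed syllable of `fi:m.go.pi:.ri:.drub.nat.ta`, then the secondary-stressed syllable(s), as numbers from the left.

primary 2, secondary 4, 6

Parse left to right into iambic (σˈσ) feet: (fi:m.ˈgo) (pi:.ˈri:) (drub.ˈnat) ta. Syllable 7 is left unfooted.
Foot heads (stressed positions): 2, 4, 6.
End Rule Leftmost: primary stress on the leftmost head = syllable 2.
Secondary stress on 4, 6: fi:m.ˈgo.pi:.ˌri:.drub.ˌnat.ta.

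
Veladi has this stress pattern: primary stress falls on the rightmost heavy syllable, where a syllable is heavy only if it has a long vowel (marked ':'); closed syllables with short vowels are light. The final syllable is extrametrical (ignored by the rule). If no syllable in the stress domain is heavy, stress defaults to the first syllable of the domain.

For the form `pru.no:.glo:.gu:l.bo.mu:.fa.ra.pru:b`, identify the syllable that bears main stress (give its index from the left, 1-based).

The final syllable (9, pru:b) is extrametrical; the stress domain is syllables 1–8.
Weights: 1 pru L, 2 no: H, 3 glo: H, 4 gu:l H, 5 bo L, 6 mu: H, 7 fa L, 8 ra L.
Heavy syllables in the domain: 2, 3, 4, 6. The rightmost is syllable 6 (mu:).
Primary stress: syllable 6 → pru.no:.glo:.gu:l.bo.ˈmu:.fa.ra.pru:b.

6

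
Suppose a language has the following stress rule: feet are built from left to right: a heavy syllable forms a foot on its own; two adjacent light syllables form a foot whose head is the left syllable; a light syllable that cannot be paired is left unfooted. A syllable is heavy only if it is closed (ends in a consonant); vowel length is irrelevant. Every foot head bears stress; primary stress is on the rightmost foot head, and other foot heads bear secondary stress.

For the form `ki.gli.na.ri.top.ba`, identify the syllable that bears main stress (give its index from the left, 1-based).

Weights: 1 ki L, 2 gli L, 3 na L, 4 ri L, 5 top H, 6 ba L.
Parse left to right (heavy = foot alone; LL = one foot; stranded L unfooted): (ˈki.gli) (ˈna.ri) (ˈtop) ba.
Foot heads: 1, 3, 5.
Primary stress on the rightmost head = syllable 5.
Primary stress: syllable 5 → ki.gli.na.ri.ˈtop.ba.

5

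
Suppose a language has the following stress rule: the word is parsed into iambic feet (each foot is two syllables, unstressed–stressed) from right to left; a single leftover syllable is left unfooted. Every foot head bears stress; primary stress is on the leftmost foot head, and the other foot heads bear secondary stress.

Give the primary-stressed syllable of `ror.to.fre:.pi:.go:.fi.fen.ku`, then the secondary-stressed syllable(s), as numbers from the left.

Parse right to left into iambic (σˈσ) feet: (ror.ˈto) (fre:.ˈpi:) (go:.ˈfi) (fen.ˈku).
Foot heads (stressed positions): 2, 4, 6, 8.
End Rule Leftmost: primary stress on the leftmost head = syllable 2.
Secondary stress on 4, 6, 8: ror.ˈto.fre:.ˌpi:.go:.ˌfi.fen.ˌku.

primary 2, secondary 4, 6, 8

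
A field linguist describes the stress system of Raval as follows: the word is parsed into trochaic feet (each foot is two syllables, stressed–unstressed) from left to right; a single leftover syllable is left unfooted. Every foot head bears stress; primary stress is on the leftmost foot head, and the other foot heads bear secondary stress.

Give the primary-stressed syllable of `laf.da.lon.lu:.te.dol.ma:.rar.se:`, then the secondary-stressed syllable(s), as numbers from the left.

Parse left to right into trochaic (ˈσσ) feet: (ˈlaf.da) (ˈlon.lu:) (ˈte.dol) (ˈma:.rar) se:. Syllable 9 is left unfooted.
Foot heads (stressed positions): 1, 3, 5, 7.
End Rule Leftmost: primary stress on the leftmost head = syllable 1.
Secondary stress on 3, 5, 7: ˈlaf.da.ˌlon.lu:.ˌte.dol.ˌma:.rar.se:.

primary 1, secondary 3, 5, 7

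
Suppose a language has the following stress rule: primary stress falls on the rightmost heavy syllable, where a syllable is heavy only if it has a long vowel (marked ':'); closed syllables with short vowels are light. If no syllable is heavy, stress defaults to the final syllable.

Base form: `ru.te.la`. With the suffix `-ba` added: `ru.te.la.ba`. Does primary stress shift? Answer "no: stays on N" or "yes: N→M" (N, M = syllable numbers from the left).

yes: 3→4

Base `ru.te.la` (3 syllables):
  Weights: 1 ru L, 2 te L, 3 la L.
  No heavy syllable in the domain; default to the final syllable = syllable 3.
  → primary stress on syllable 3.
Suffixed `ru.te.la.ba` (4 syllables):
  Weights: 1 ru L, 2 te L, 3 la L, 4 ba L.
  No heavy syllable in the domain; default to the final syllable = syllable 4.
  → primary stress on syllable 4.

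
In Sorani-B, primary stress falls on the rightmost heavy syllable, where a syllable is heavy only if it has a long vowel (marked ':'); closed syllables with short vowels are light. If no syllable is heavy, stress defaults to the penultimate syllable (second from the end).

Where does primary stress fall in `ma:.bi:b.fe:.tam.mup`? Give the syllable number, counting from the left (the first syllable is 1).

Weights: 1 ma: H, 2 bi:b H, 3 fe: H, 4 tam L, 5 mup L.
Heavy syllables in the domain: 1, 2, 3. The rightmost is syllable 3 (fe:).
Primary stress: syllable 3 → ma:.bi:b.ˈfe:.tam.mup.

3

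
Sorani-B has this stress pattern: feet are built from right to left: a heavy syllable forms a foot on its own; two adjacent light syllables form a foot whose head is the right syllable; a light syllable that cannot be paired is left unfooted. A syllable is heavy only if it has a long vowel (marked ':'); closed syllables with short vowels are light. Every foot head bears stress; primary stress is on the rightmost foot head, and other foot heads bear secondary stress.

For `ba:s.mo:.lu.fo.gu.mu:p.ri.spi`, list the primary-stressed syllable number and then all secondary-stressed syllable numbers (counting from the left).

Weights: 1 ba:s H, 2 mo: H, 3 lu L, 4 fo L, 5 gu L, 6 mu:p H, 7 ri L, 8 spi L.
Parse right to left (heavy = foot alone; LL = one foot; stranded L unfooted): (ˈba:s) (ˈmo:) lu (fo.ˈgu) (ˈmu:p) (ri.ˈspi).
Foot heads: 1, 2, 5, 6, 8.
Primary stress on the rightmost head = syllable 8.
Secondary stress on 1, 2, 5, 6: ˌba:s.ˌmo:.lu.fo.ˌgu.ˌmu:p.ri.ˈspi.

primary 8, secondary 1, 2, 5, 6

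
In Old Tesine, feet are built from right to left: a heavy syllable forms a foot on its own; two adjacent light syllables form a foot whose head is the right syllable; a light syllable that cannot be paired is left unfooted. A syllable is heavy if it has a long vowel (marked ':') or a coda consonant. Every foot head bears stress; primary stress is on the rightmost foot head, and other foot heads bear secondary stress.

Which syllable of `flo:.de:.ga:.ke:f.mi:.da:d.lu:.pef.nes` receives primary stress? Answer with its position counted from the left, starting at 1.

9

Weights: 1 flo: H, 2 de: H, 3 ga: H, 4 ke:f H, 5 mi: H, 6 da:d H, 7 lu: H, 8 pef H, 9 nes H.
Parse right to left (heavy = foot alone; LL = one foot; stranded L unfooted): (ˈflo:) (ˈde:) (ˈga:) (ˈke:f) (ˈmi:) (ˈda:d) (ˈlu:) (ˈpef) (ˈnes).
Foot heads: 1, 2, 3, 4, 5, 6, 7, 8, 9.
Primary stress on the rightmost head = syllable 9.
Primary stress: syllable 9 → flo:.de:.ga:.ke:f.mi:.da:d.lu:.pef.ˈnes.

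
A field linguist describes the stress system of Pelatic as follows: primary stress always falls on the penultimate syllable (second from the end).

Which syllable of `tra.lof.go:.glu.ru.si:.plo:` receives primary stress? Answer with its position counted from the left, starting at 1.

The word has 7 syllables; the penultimate syllable (second from the end) is syllable 6 (si:).
Primary stress: syllable 6 → tra.lof.go:.glu.ru.ˈsi:.plo:.

6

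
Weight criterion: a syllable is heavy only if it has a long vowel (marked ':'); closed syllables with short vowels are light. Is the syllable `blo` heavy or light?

`blo`: short vowel, open (no coda). Short vowel → light.

light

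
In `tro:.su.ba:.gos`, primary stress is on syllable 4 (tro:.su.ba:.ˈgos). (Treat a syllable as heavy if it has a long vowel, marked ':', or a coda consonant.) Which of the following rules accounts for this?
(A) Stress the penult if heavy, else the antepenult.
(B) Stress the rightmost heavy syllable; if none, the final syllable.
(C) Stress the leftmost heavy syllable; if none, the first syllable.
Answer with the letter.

Rule A → syllable 3 (observed: 4).
Rule B → syllable 4 ✓.
Rule C → syllable 1 (observed: 4).

B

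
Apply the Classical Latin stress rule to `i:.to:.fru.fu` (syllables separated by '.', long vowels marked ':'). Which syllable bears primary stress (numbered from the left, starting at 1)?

Classical Latin: stress the penult if heavy (long vowel or closed), else the antepenult.
Weights: 2 to: H, 3 fru L, 4 fu L.
The penult (syllable 3, fru) is light, so stress falls on the antepenult (syllable 2, to:).
Stress on syllable 2: i:.ˈto:.fru.fu.

2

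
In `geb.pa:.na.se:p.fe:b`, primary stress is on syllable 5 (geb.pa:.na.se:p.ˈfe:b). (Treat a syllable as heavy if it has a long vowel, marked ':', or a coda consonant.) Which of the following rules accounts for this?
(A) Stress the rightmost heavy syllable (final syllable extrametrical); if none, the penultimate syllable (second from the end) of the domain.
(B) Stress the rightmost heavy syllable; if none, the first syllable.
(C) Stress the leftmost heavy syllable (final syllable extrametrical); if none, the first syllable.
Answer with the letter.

B

Rule A → syllable 4 (observed: 5).
Rule B → syllable 5 ✓.
Rule C → syllable 1 (observed: 5).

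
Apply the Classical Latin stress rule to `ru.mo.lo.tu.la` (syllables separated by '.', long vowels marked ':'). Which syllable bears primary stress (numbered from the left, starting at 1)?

3

Classical Latin: stress the penult if heavy (long vowel or closed), else the antepenult.
Weights: 3 lo L, 4 tu L, 5 la L.
The penult (syllable 4, tu) is light, so stress falls on the antepenult (syllable 3, lo).
Stress on syllable 3: ru.mo.ˈlo.tu.la.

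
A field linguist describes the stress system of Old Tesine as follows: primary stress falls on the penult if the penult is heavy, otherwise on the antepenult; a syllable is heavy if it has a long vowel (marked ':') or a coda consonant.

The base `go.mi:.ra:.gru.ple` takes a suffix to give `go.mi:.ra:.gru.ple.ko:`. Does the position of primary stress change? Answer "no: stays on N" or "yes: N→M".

yes: 3→4

Base `go.mi:.ra:.gru.ple` (5 syllables):
  Weights: 3 ra: H, 4 gru L, 5 ple L.
  The penult (syllable 4, gru) is light, so stress falls on the antepenult (syllable 3, ra:).
  → primary stress on syllable 3.
Suffixed `go.mi:.ra:.gru.ple.ko:` (6 syllables):
  Weights: 4 gru L, 5 ple L, 6 ko: H.
  The penult (syllable 5, ple) is light, so stress falls on the antepenult (syllable 4, gru).
  → primary stress on syllable 4.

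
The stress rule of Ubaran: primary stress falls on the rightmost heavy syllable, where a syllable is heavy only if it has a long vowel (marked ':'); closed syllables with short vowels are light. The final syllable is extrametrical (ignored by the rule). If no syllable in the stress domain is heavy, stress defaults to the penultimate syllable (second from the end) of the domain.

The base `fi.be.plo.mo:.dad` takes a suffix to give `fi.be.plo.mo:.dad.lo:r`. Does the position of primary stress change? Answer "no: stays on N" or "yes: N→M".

no: stays on 4

Base `fi.be.plo.mo:.dad` (5 syllables):
  The final syllable (5, dad) is extrametrical; the stress domain is syllables 1–4.
  Weights: 1 fi L, 2 be L, 3 plo L, 4 mo: H.
  Heavy syllables in the domain: 4. The rightmost is syllable 4 (mo:).
  → primary stress on syllable 4.
Suffixed `fi.be.plo.mo:.dad.lo:r` (6 syllables):
  The final syllable (6, lo:r) is extrametrical; the stress domain is syllables 1–5.
  Weights: 1 fi L, 2 be L, 3 plo L, 4 mo: H, 5 dad L.
  Heavy syllables in the domain: 4. The rightmost is syllable 4 (mo:).
  → primary stress on syllable 4.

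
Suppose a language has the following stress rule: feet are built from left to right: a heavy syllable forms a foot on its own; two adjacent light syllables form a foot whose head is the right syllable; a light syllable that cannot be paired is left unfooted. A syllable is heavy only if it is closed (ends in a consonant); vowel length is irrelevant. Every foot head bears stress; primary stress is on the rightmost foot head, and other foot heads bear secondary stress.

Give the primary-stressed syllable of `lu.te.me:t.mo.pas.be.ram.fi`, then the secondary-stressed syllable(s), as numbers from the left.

primary 7, secondary 2, 3, 5

Weights: 1 lu L, 2 te L, 3 me:t H, 4 mo L, 5 pas H, 6 be L, 7 ram H, 8 fi L.
Parse left to right (heavy = foot alone; LL = one foot; stranded L unfooted): (lu.ˈte) (ˈme:t) mo (ˈpas) be (ˈram) fi.
Foot heads: 2, 3, 5, 7.
Primary stress on the rightmost head = syllable 7.
Secondary stress on 2, 3, 5: lu.ˌte.ˌme:t.mo.ˌpas.be.ˈram.fi.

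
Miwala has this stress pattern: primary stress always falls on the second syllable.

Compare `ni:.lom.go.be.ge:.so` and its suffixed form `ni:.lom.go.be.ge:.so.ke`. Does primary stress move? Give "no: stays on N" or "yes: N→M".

no: stays on 2

Base `ni:.lom.go.be.ge:.so` (6 syllables):
  The word has 6 syllables; the second syllable is syllable 2 (lom).
  → primary stress on syllable 2.
Suffixed `ni:.lom.go.be.ge:.so.ke` (7 syllables):
  The word has 7 syllables; the second syllable is syllable 2 (lom).
  → primary stress on syllable 2.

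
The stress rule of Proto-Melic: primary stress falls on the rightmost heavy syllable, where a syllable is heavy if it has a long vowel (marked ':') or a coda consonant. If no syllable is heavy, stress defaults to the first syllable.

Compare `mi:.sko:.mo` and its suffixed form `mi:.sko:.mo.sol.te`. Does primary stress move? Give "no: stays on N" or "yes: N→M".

Base `mi:.sko:.mo` (3 syllables):
  Weights: 1 mi: H, 2 sko: H, 3 mo L.
  Heavy syllables in the domain: 1, 2. The rightmost is syllable 2 (sko:).
  → primary stress on syllable 2.
Suffixed `mi:.sko:.mo.sol.te` (5 syllables):
  Weights: 1 mi: H, 2 sko: H, 3 mo L, 4 sol H, 5 te L.
  Heavy syllables in the domain: 1, 2, 4. The rightmost is syllable 4 (sol).
  → primary stress on syllable 4.

yes: 2→4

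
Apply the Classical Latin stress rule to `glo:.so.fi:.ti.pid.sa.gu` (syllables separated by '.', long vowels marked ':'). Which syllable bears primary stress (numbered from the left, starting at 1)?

Classical Latin: stress the penult if heavy (long vowel or closed), else the antepenult.
Weights: 5 pid H, 6 sa L, 7 gu L.
The penult (syllable 6, sa) is light, so stress falls on the antepenult (syllable 5, pid).
Stress on syllable 5: glo:.so.fi:.ti.ˈpid.sa.gu.

5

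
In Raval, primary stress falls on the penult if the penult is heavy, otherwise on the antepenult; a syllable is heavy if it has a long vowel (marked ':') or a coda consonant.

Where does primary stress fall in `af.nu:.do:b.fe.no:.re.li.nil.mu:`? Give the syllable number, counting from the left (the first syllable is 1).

8

Weights: 7 li L, 8 nil H, 9 mu: H.
The penult (syllable 8, nil) is heavy, so it takes stress.
Primary stress: syllable 8 → af.nu:.do:b.fe.no:.re.li.ˈnil.mu:.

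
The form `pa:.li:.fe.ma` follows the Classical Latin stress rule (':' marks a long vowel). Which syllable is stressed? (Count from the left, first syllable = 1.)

2

Classical Latin: stress the penult if heavy (long vowel or closed), else the antepenult.
Weights: 2 li: H, 3 fe L, 4 ma L.
The penult (syllable 3, fe) is light, so stress falls on the antepenult (syllable 2, li:).
Stress on syllable 2: pa:.ˈli:.fe.ma.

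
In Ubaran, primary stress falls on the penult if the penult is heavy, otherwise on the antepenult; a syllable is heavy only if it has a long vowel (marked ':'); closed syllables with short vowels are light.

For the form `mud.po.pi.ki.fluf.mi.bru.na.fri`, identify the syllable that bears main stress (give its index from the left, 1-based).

7

Weights: 7 bru L, 8 na L, 9 fri L.
The penult (syllable 8, na) is light, so stress falls on the antepenult (syllable 7, bru).
Primary stress: syllable 7 → mud.po.pi.ki.fluf.mi.ˈbru.na.fri.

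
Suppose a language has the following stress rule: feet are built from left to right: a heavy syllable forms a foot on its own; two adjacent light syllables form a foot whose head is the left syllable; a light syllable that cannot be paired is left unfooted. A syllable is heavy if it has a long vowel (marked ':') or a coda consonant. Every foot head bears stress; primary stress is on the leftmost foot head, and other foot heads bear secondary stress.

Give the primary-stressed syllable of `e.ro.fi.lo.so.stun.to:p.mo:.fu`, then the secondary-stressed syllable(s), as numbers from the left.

Weights: 1 e L, 2 ro L, 3 fi L, 4 lo L, 5 so L, 6 stun H, 7 to:p H, 8 mo: H, 9 fu L.
Parse left to right (heavy = foot alone; LL = one foot; stranded L unfooted): (ˈe.ro) (ˈfi.lo) so (ˈstun) (ˈto:p) (ˈmo:) fu.
Foot heads: 1, 3, 6, 7, 8.
Primary stress on the leftmost head = syllable 1.
Secondary stress on 3, 6, 7, 8: ˈe.ro.ˌfi.lo.so.ˌstun.ˌto:p.ˌmo:.fu.

primary 1, secondary 3, 6, 7, 8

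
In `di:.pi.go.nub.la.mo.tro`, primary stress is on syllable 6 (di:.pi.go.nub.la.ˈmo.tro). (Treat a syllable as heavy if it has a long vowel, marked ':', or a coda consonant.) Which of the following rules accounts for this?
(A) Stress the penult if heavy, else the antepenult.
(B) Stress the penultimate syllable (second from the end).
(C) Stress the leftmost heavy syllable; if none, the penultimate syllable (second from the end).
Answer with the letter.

B

Rule A → syllable 5 (observed: 6).
Rule B → syllable 6 ✓.
Rule C → syllable 1 (observed: 6).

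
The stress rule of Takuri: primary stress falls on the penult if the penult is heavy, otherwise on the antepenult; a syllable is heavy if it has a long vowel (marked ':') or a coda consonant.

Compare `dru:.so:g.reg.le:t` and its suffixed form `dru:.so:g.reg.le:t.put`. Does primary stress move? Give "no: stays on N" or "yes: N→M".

yes: 3→4

Base `dru:.so:g.reg.le:t` (4 syllables):
  Weights: 2 so:g H, 3 reg H, 4 le:t H.
  The penult (syllable 3, reg) is heavy, so it takes stress.
  → primary stress on syllable 3.
Suffixed `dru:.so:g.reg.le:t.put` (5 syllables):
  Weights: 3 reg H, 4 le:t H, 5 put H.
  The penult (syllable 4, le:t) is heavy, so it takes stress.
  → primary stress on syllable 4.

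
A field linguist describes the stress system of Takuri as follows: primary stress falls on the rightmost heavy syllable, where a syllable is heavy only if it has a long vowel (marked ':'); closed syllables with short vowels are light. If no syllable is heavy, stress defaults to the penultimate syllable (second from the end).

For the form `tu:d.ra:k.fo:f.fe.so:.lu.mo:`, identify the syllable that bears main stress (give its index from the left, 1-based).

7

Weights: 1 tu:d H, 2 ra:k H, 3 fo:f H, 4 fe L, 5 so: H, 6 lu L, 7 mo: H.
Heavy syllables in the domain: 1, 2, 3, 5, 7. The rightmost is syllable 7 (mo:).
Primary stress: syllable 7 → tu:d.ra:k.fo:f.fe.so:.lu.ˈmo:.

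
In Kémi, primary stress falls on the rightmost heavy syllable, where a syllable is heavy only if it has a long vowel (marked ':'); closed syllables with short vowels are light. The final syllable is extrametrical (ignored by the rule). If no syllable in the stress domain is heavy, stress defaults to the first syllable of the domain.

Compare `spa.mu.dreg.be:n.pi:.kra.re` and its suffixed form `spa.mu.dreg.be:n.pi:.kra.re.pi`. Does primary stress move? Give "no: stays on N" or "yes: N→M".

Base `spa.mu.dreg.be:n.pi:.kra.re` (7 syllables):
  The final syllable (7, re) is extrametrical; the stress domain is syllables 1–6.
  Weights: 1 spa L, 2 mu L, 3 dreg L, 4 be:n H, 5 pi: H, 6 kra L.
  Heavy syllables in the domain: 4, 5. The rightmost is syllable 5 (pi:).
  → primary stress on syllable 5.
Suffixed `spa.mu.dreg.be:n.pi:.kra.re.pi` (8 syllables):
  The final syllable (8, pi) is extrametrical; the stress domain is syllables 1–7.
  Weights: 1 spa L, 2 mu L, 3 dreg L, 4 be:n H, 5 pi: H, 6 kra L, 7 re L.
  Heavy syllables in the domain: 4, 5. The rightmost is syllable 5 (pi:).
  → primary stress on syllable 5.

no: stays on 5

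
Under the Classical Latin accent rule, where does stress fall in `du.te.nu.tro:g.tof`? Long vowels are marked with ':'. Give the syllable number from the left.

Classical Latin: stress the penult if heavy (long vowel or closed), else the antepenult.
Weights: 3 nu L, 4 tro:g H, 5 tof H.
The penult (syllable 4, tro:g) is heavy, so it takes stress.
Stress on syllable 4: du.te.nu.ˈtro:g.tof.

4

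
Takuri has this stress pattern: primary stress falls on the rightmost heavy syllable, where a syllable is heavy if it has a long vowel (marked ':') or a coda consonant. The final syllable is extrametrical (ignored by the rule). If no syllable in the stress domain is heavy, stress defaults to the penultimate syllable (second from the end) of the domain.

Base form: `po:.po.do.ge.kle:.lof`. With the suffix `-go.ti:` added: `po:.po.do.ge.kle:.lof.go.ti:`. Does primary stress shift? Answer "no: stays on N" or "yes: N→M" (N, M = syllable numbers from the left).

Base `po:.po.do.ge.kle:.lof` (6 syllables):
  The final syllable (6, lof) is extrametrical; the stress domain is syllables 1–5.
  Weights: 1 po: H, 2 po L, 3 do L, 4 ge L, 5 kle: H.
  Heavy syllables in the domain: 1, 5. The rightmost is syllable 5 (kle:).
  → primary stress on syllable 5.
Suffixed `po:.po.do.ge.kle:.lof.go.ti:` (8 syllables):
  The final syllable (8, ti:) is extrametrical; the stress domain is syllables 1–7.
  Weights: 1 po: H, 2 po L, 3 do L, 4 ge L, 5 kle: H, 6 lof H, 7 go L.
  Heavy syllables in the domain: 1, 5, 6. The rightmost is syllable 6 (lof).
  → primary stress on syllable 6.

yes: 5→6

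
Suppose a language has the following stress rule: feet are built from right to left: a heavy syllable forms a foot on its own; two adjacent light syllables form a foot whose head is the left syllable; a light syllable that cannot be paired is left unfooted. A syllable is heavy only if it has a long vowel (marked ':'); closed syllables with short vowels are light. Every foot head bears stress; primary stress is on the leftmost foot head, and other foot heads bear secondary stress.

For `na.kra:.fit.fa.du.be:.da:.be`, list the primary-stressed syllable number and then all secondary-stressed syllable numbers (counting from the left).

Weights: 1 na L, 2 kra: H, 3 fit L, 4 fa L, 5 du L, 6 be: H, 7 da: H, 8 be L.
Parse right to left (heavy = foot alone; LL = one foot; stranded L unfooted): na (ˈkra:) fit (ˈfa.du) (ˈbe:) (ˈda:) be.
Foot heads: 2, 4, 6, 7.
Primary stress on the leftmost head = syllable 2.
Secondary stress on 4, 6, 7: na.ˈkra:.fit.ˌfa.du.ˌbe:.ˌda:.be.

primary 2, secondary 4, 6, 7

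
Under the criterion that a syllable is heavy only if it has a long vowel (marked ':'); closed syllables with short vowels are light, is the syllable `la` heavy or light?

light

`la`: short vowel, open (no coda). Short vowel → light.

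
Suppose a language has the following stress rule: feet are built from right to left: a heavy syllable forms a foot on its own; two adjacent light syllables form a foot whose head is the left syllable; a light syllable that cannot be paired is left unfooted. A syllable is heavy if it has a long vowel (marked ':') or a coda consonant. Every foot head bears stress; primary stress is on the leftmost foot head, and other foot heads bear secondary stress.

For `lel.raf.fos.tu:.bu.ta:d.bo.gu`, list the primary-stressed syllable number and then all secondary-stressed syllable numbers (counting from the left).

primary 1, secondary 2, 3, 4, 6, 7

Weights: 1 lel H, 2 raf H, 3 fos H, 4 tu: H, 5 bu L, 6 ta:d H, 7 bo L, 8 gu L.
Parse right to left (heavy = foot alone; LL = one foot; stranded L unfooted): (ˈlel) (ˈraf) (ˈfos) (ˈtu:) bu (ˈta:d) (ˈbo.gu).
Foot heads: 1, 2, 3, 4, 6, 7.
Primary stress on the leftmost head = syllable 1.
Secondary stress on 2, 3, 4, 6, 7: ˈlel.ˌraf.ˌfos.ˌtu:.bu.ˌta:d.ˌbo.gu.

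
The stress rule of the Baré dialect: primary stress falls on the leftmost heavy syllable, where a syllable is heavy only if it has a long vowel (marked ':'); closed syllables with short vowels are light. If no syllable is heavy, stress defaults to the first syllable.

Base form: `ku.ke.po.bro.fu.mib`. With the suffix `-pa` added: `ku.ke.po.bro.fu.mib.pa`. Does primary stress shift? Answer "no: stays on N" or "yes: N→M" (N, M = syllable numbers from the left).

no: stays on 1

Base `ku.ke.po.bro.fu.mib` (6 syllables):
  Weights: 1 ku L, 2 ke L, 3 po L, 4 bro L, 5 fu L, 6 mib L.
  No heavy syllable in the domain; default to the first syllable = syllable 1.
  → primary stress on syllable 1.
Suffixed `ku.ke.po.bro.fu.mib.pa` (7 syllables):
  Weights: 1 ku L, 2 ke L, 3 po L, 4 bro L, 5 fu L, 6 mib L, 7 pa L.
  No heavy syllable in the domain; default to the first syllable = syllable 1.
  → primary stress on syllable 1.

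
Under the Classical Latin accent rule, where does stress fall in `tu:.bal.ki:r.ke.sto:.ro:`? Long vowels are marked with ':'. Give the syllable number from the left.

5

Classical Latin: stress the penult if heavy (long vowel or closed), else the antepenult.
Weights: 4 ke L, 5 sto: H, 6 ro: H.
The penult (syllable 5, sto:) is heavy, so it takes stress.
Stress on syllable 5: tu:.bal.ki:r.ke.ˈsto:.ro:.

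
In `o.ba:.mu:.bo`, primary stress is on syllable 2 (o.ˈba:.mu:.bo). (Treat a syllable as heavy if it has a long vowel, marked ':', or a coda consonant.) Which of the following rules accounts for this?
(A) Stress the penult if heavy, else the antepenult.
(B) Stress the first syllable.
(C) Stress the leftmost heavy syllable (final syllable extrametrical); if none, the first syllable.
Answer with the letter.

Rule A → syllable 3 (observed: 2).
Rule B → syllable 1 (observed: 2).
Rule C → syllable 2 ✓.

C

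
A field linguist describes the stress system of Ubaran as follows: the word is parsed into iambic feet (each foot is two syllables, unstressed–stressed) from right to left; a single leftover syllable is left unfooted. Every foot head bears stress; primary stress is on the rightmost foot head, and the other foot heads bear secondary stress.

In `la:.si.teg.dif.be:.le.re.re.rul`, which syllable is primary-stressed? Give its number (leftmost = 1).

9

Parse right to left into iambic (σˈσ) feet: la: (si.ˈteg) (dif.ˈbe:) (le.ˈre) (re.ˈrul). Syllable 1 is left unfooted.
Foot heads (stressed positions): 3, 5, 7, 9.
End Rule Rightmost: primary stress on the rightmost head = syllable 9.
Primary stress: syllable 9 → la:.si.teg.dif.be:.le.re.re.ˈrul.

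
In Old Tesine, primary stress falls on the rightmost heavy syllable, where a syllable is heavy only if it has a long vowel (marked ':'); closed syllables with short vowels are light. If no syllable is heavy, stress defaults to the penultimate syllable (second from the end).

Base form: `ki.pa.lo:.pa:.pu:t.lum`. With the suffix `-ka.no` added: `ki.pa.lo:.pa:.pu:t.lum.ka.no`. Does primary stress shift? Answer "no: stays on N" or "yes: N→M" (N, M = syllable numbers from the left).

Base `ki.pa.lo:.pa:.pu:t.lum` (6 syllables):
  Weights: 1 ki L, 2 pa L, 3 lo: H, 4 pa: H, 5 pu:t H, 6 lum L.
  Heavy syllables in the domain: 3, 4, 5. The rightmost is syllable 5 (pu:t).
  → primary stress on syllable 5.
Suffixed `ki.pa.lo:.pa:.pu:t.lum.ka.no` (8 syllables):
  Weights: 1 ki L, 2 pa L, 3 lo: H, 4 pa: H, 5 pu:t H, 6 lum L, 7 ka L, 8 no L.
  Heavy syllables in the domain: 3, 4, 5. The rightmost is syllable 5 (pu:t).
  → primary stress on syllable 5.

no: stays on 5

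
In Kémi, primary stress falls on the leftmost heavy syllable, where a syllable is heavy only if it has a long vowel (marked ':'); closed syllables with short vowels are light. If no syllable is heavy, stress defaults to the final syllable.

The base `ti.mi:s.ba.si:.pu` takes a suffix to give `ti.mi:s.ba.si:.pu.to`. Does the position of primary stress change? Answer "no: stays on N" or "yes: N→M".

Base `ti.mi:s.ba.si:.pu` (5 syllables):
  Weights: 1 ti L, 2 mi:s H, 3 ba L, 4 si: H, 5 pu L.
  Heavy syllables in the domain: 2, 4. The leftmost is syllable 2 (mi:s).
  → primary stress on syllable 2.
Suffixed `ti.mi:s.ba.si:.pu.to` (6 syllables):
  Weights: 1 ti L, 2 mi:s H, 3 ba L, 4 si: H, 5 pu L, 6 to L.
  Heavy syllables in the domain: 2, 4. The leftmost is syllable 2 (mi:s).
  → primary stress on syllable 2.

no: stays on 2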